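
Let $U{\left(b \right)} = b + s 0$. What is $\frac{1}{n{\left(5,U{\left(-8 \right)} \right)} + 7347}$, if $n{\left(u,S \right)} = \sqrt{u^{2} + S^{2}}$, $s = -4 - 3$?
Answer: $\frac{7347}{53978320} - \frac{\sqrt{89}}{53978320} \approx 0.00013594$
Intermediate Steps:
$s = -7$
$U{\left(b \right)} = b$ ($U{\left(b \right)} = b - 0 = b + 0 = b$)
$n{\left(u,S \right)} = \sqrt{S^{2} + u^{2}}$
$\frac{1}{n{\left(5,U{\left(-8 \right)} \right)} + 7347} = \frac{1}{\sqrt{\left(-8\right)^{2} + 5^{2}} + 7347} = \frac{1}{\sqrt{64 + 25} + 7347} = \frac{1}{\sqrt{89} + 7347} = \frac{1}{7347 + \sqrt{89}}$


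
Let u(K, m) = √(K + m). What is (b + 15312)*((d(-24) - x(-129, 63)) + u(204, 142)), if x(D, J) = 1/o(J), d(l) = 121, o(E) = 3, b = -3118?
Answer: 4414228/3 + 12194*√346 ≈ 1.6982e+6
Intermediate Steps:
x(D, J) = ⅓ (x(D, J) = 1/3 = ⅓)
(b + 15312)*((d(-24) - x(-129, 63)) + u(204, 142)) = (-3118 + 15312)*((121 - 1*⅓) + √(204 + 142)) = 12194*((121 - ⅓) + √346) = 12194*(362/3 + √346) = 4414228/3 + 12194*√346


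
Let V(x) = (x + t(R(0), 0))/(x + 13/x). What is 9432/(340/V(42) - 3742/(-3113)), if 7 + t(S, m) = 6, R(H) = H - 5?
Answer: 3160065447/117953504 ≈ 26.791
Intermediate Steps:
R(H) = -5 + H
t(S, m) = -1 (t(S, m) = -7 + 6 = -1)
V(x) = (-1 + x)/(x + 13/x) (V(x) = (x - 1)/(x + 13/x) = (-1 + x)/(x + 13/x))
9432/(340/V(42) - 3742/(-3113)) = 9432/(340/((42*(-1 + 42)/(13 + 42²))) - 3742/(-3113)) = 9432/(340/((42*41/(13 + 1764))) - 3742*(-1/3113)) = 9432/(340/((42*41/1777)) + 3742/3113) = 9432/(340/((42*(1/1777)*41)) + 3742/3113) = 9432/(340/(1722/1777) + 3742/3113) = 9432/(340*(1777/1722) + 3742/3113) = 9432/(302090/861 + 3742/3113) = 9432/(943628032/2680293) = 9432*(2680293/943628032) = 3160065447/117953504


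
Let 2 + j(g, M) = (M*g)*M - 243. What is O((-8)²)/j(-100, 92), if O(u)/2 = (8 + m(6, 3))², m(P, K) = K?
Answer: -242/846645 ≈ -0.00028583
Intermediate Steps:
j(g, M) = -245 + g*M² (j(g, M) = -2 + ((M*g)*M - 243) = -2 + (g*M² - 243) = -2 + (-243 + g*M²) = -245 + g*M²)
O(u) = 242 (O(u) = 2*(8 + 3)² = 2*11² = 2*121 = 242)
O((-8)²)/j(-100, 92) = 242/(-245 - 100*92²) = 242/(-245 - 100*8464) = 242/(-245 - 846400) = 242/(-846645) = 242*(-1/846645) = -242/846645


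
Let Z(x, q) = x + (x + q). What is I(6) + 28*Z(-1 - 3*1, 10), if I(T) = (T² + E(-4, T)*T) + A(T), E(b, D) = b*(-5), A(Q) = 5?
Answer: 217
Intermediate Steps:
E(b, D) = -5*b
I(T) = 5 + T² + 20*T (I(T) = (T² + (-5*(-4))*T) + 5 = (T² + 20*T) + 5 = 5 + T² + 20*T)
Z(x, q) = q + 2*x (Z(x, q) = x + (q + x) = q + 2*x)
I(6) + 28*Z(-1 - 3*1, 10) = (5 + 6² + 20*6) + 28*(10 + 2*(-1 - 3*1)) = (5 + 36 + 120) + 28*(10 + 2*(-1 - 3)) = 161 + 28*(10 + 2*(-4)) = 161 + 28*(10 - 8) = 161 + 28*2 = 161 + 56 = 217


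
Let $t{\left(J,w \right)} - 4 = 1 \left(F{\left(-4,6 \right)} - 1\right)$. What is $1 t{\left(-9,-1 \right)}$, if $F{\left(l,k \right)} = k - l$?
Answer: $13$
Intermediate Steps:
$t{\left(J,w \right)} = 13$ ($t{\left(J,w \right)} = 4 + 1 \left(\left(6 - -4\right) - 1\right) = 4 + 1 \left(\left(6 + 4\right) - 1\right) = 4 + 1 \left(10 - 1\right) = 4 + 1 \cdot 9 = 4 + 9 = 13$)
$1 t{\left(-9,-1 \right)} = 1 \cdot 13 = 13$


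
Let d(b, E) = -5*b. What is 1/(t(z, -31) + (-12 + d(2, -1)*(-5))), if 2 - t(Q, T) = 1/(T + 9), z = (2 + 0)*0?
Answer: 22/881 ≈ 0.024972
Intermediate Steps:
z = 0 (z = 2*0 = 0)
t(Q, T) = 2 - 1/(9 + T) (t(Q, T) = 2 - 1/(T + 9) = 2 - 1/(9 + T))
1/(t(z, -31) + (-12 + d(2, -1)*(-5))) = 1/((17 + 2*(-31))/(9 - 31) + (-12 - 5*2*(-5))) = 1/((17 - 62)/(-22) + (-12 - 10*(-5))) = 1/(-1/22*(-45) + (-12 + 50)) = 1/(45/22 + 38) = 1/(881/22) = 22/881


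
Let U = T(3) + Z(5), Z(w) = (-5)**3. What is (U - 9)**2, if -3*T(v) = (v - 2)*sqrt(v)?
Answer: (402 + sqrt(3))**2/9 ≈ 18111.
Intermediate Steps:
T(v) = -sqrt(v)*(-2 + v)/3 (T(v) = -(v - 2)*sqrt(v)/3 = -(-2 + v)*sqrt(v)/3 = -sqrt(v)*(-2 + v)/3)
Z(w) = -125
U = -125 - sqrt(3)/3 (U = sqrt(3)*(2 - 1*3)/3 - 125 = sqrt(3)*(2 - 3)/3 - 125 = (1/3)*sqrt(3)*(-1) - 125 = -sqrt(3)/3 - 125 = -125 - sqrt(3)/3 ≈ -125.58)
(U - 9)**2 = ((-125 - sqrt(3)/3) - 9)**2 = (-134 - sqrt(3)/3)**2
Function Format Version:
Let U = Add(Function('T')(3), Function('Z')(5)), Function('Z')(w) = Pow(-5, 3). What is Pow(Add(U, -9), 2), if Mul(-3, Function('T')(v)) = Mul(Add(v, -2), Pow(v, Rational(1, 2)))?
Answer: Mul(Rational(1, 9), Pow(Add(402, Pow(3, Rational(1, 2))), 2)) ≈ 18111.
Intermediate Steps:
Function('T')(v) = Mul(Rational(-1, 3), Pow(v, Rational(1, 2)), Add(-2, v)) (Function('T')(v) = Mul(Rational(-1, 3), Mul(Add(v, -2), Pow(v, Rational(1, 2)))) = Mul(Rational(-1, 3), Mul(Add(-2, v), Pow(v, Rational(1, 2)))) = Mul(Rational(-1, 3), Mul(Pow(v, Rational(1, 2)), Add(-2, v))) = Mul(Rational(-1, 3), Pow(v, Rational(1, 2)), Add(-2, v)))
Function('Z')(w) = -125
U = Add(-125, Mul(Rational(-1, 3), Pow(3, Rational(1, 2)))) (U = Add(Mul(Rational(1, 3), Pow(3, Rational(1, 2)), Add(2, Mul(-1, 3))), -125) = Add(Mul(Rational(1, 3), Pow(3, Rational(1, 2)), Add(2, -3)), -125) = Add(Mul(Rational(1, 3), Pow(3, Rational(1, 2)), -1), -125) = Add(Mul(Rational(-1, 3), Pow(3, Rational(1, 2))), -125) = Add(-125, Mul(Rational(-1, 3), Pow(3, Rational(1, 2)))) ≈ -125.58)
Pow(Add(U, -9), 2) = Pow(Add(Add(-125, Mul(Rational(-1, 3), Pow(3, Rational(1, 2)))), -9), 2) = Pow(Add(-134, Mul(Rational(-1, 3), Pow(3, Rational(1, 2)))), 2)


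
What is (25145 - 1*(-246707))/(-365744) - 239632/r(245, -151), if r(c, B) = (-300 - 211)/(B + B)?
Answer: -6617154177797/46723796 ≈ -1.4162e+5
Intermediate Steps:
r(c, B) = -511/(2*B) (r(c, B) = -511*1/(2*B) = -511/(2*B))
(25145 - 1*(-246707))/(-365744) - 239632/r(245, -151) = (25145 - 1*(-246707))/(-365744) - 239632/((-511/2/(-151))) = (25145 + 246707)*(-1/365744) - 239632/((-511/2*(-1/151))) = 271852*(-1/365744) - 239632/511/302 = -67963/91436 - 239632*302/511 = -67963/91436 - 72368864/511 = -6617154177797/46723796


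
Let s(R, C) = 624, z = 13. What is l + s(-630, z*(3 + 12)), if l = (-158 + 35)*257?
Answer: -30987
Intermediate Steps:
l = -31611 (l = -123*257 = -31611)
l + s(-630, z*(3 + 12)) = -31611 + 624 = -30987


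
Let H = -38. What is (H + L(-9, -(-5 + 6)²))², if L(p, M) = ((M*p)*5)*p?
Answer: 196249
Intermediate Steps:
L(p, M) = 5*M*p² (L(p, M) = (5*M*p)*p = 5*M*p²)
(H + L(-9, -(-5 + 6)²))² = (-38 + 5*(-(-5 + 6)²)*(-9)²)² = (-38 + 5*(-1*1²)*81)² = (-38 + 5*(-1*1)*81)² = (-38 + 5*(-1)*81)² = (-38 - 405)² = (-443)² = 196249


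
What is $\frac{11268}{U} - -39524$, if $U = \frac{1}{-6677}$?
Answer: $-75196912$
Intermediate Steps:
$U = - \frac{1}{6677} \approx -0.00014977$
$\frac{11268}{U} - -39524 = \frac{11268}{- \frac{1}{6677}} - -39524 = 11268 \left(-6677\right) + 39524 = -75236436 + 39524 = -75196912$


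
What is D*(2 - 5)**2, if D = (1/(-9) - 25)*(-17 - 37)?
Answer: 12204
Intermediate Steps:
D = 1356 (D = (1*(-1/9) - 25)*(-54) = (-1/9 - 25)*(-54) = -226/9*(-54) = 1356)
D*(2 - 5)**2 = 1356*(2 - 5)**2 = 1356*(-3)**2 = 1356*9 = 12204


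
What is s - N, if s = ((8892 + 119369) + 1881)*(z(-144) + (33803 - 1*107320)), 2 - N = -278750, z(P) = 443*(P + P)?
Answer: -26171965094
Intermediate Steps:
z(P) = 886*P (z(P) = 443*(2*P) = 886*P)
N = 278752 (N = 2 - 1*(-278750) = 2 + 278750 = 278752)
s = -26171686342 (s = ((8892 + 119369) + 1881)*(886*(-144) + (33803 - 1*107320)) = (128261 + 1881)*(-127584 + (33803 - 107320)) = 130142*(-127584 - 73517) = 130142*(-201101) = -26171686342)
s - N = -26171686342 - 1*278752 = -26171686342 - 278752 = -26171965094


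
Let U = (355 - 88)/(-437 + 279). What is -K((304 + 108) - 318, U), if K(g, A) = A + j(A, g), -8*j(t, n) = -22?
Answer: -335/316 ≈ -1.0601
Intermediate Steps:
j(t, n) = 11/4 (j(t, n) = -⅛*(-22) = 11/4)
U = -267/158 (U = 267/(-158) = 267*(-1/158) = -267/158 ≈ -1.6899)
K(g, A) = 11/4 + A (K(g, A) = A + 11/4 = 11/4 + A)
-K((304 + 108) - 318, U) = -(11/4 - 267/158) = -1*335/316 = -335/316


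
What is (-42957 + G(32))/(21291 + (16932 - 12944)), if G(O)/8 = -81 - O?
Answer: -43861/25279 ≈ -1.7351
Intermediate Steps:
G(O) = -648 - 8*O (G(O) = 8*(-81 - O) = -648 - 8*O)
(-42957 + G(32))/(21291 + (16932 - 12944)) = (-42957 + (-648 - 8*32))/(21291 + (16932 - 12944)) = (-42957 + (-648 - 256))/(21291 + 3988) = (-42957 - 904)/25279 = -43861*1/25279 = -43861/25279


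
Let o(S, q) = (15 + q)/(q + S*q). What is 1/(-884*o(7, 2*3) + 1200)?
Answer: 4/3253 ≈ 0.0012296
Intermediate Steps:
o(S, q) = (15 + q)/(q + S*q)
1/(-884*o(7, 2*3) + 1200) = 1/(-884*(15 + 2*3)/((2*3)*(1 + 7)) + 1200) = 1/(-884*(15 + 6)/(6*8) + 1200) = 1/(-442*21/(3*8) + 1200) = 1/(-884*7/16 + 1200) = 1/(-1547/4 + 1200) = 1/(3253/4) = 4/3253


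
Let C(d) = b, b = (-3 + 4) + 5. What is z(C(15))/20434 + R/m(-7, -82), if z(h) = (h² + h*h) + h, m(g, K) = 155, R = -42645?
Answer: -87139584/316727 ≈ -275.13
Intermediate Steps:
b = 6 (b = 1 + 5 = 6)
C(d) = 6
z(h) = h + 2*h² (z(h) = (h² + h²) + h = 2*h² + h = h + 2*h²)
z(C(15))/20434 + R/m(-7, -82) = (6*(1 + 2*6))/20434 - 42645/155 = (6*(1 + 12))*(1/20434) - 42645*1/155 = (6*13)*(1/20434) - 8529/31 = 78*(1/20434) - 8529/31 = 39/10217 - 8529/31 = -87139584/316727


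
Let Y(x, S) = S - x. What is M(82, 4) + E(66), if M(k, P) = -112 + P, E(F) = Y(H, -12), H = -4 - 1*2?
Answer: -114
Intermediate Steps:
H = -6 (H = -4 - 2 = -6)
E(F) = -6 (E(F) = -12 - 1*(-6) = -12 + 6 = -6)
M(82, 4) + E(66) = (-112 + 4) - 6 = -108 - 6 = -114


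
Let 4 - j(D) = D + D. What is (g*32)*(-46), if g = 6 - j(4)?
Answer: -14720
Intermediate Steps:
j(D) = 4 - 2*D (j(D) = 4 - (D + D) = 4 - 2*D)
g = 10 (g = 6 - (4 - 2*4) = 6 - (4 - 8) = 6 - 1*(-4) = 6 + 4 = 10)
(g*32)*(-46) = (10*32)*(-46) = 320*(-46) = -14720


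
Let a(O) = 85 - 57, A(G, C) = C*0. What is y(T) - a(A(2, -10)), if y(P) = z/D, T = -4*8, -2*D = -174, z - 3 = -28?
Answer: -2461/87 ≈ -28.287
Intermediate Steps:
z = -25 (z = 3 - 28 = -25)
D = 87 (D = -½*(-174) = 87)
A(G, C) = 0
T = -32
y(P) = -25/87
a(O) = 28
y(T) - a(A(2, -10)) = -25/87 - 1*28 = -25/87 - 28 = -2461/87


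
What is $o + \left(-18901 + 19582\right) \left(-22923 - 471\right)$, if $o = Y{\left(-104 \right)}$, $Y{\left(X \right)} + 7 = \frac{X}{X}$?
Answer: $-15931320$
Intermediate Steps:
$Y{\left(X \right)} = -6$ ($Y{\left(X \right)} = -7 + \frac{X}{X} = -7 + 1 = -6$)
$o = -6$
$o + \left(-18901 + 19582\right) \left(-22923 - 471\right) = -6 + \left(-18901 + 19582\right) \left(-22923 - 471\right) = -6 + 681 \left(-23394\right) = -6 - 15931314 = -15931320$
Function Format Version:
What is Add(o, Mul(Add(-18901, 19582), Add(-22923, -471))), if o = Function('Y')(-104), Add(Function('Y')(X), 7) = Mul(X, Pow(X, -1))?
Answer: -15931320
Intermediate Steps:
Function('Y')(X) = -6 (Function('Y')(X) = Add(-7, Mul(X, Pow(X, -1))) = Add(-7, 1) = -6)
o = -6
Add(o, Mul(Add(-18901, 19582), Add(-22923, -471))) = Add(-6, Mul(Add(-18901, 19582), Add(-22923, -471))) = Add(-6, Mul(681, -23394)) = Add(-6, -15931314) = -15931320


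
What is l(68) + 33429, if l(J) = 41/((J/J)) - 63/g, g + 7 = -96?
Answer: 3447473/103 ≈ 33471.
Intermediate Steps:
g = -103 (g = -7 - 96 = -103)
l(J) = 4286/103 (l(J) = 41/((J/J)) - 63/(-103) = 41/1 - 63*(-1/103) = 41*1 + 63/103 = 41 + 63/103 = 4286/103)
l(68) + 33429 = 4286/103 + 33429 = 3447473/103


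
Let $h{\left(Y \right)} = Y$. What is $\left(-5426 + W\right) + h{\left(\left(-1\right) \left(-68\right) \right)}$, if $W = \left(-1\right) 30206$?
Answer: $-35564$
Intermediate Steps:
$W = -30206$
$\left(-5426 + W\right) + h{\left(\left(-1\right) \left(-68\right) \right)} = \left(-5426 - 30206\right) - -68 = -35632 + 68 = -35564$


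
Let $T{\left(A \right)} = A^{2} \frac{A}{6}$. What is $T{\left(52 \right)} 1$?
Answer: $\frac{70304}{3} \approx 23435.0$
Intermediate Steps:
$T{\left(A \right)} = \frac{A^{3}}{6}$ ($T{\left(A \right)} = A^{2} A \frac{1}{6} = A^{2} \frac{A}{6} = \frac{A^{3}}{6}$)
$T{\left(52 \right)} 1 = \frac{52^{3}}{6} \cdot 1 = \frac{1}{6} \cdot 140608 \cdot 1 = \frac{70304}{3} \cdot 1 = \frac{70304}{3}$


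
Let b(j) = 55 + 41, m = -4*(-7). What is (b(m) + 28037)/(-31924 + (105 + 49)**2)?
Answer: -28133/8208 ≈ -3.4275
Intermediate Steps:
m = 28
b(j) = 96
(b(m) + 28037)/(-31924 + (105 + 49)**2) = (96 + 28037)/(-31924 + (105 + 49)**2) = 28133/(-31924 + 154**2) = 28133/(-31924 + 23716) = 28133/(-8208) = 28133*(-1/8208) = -28133/8208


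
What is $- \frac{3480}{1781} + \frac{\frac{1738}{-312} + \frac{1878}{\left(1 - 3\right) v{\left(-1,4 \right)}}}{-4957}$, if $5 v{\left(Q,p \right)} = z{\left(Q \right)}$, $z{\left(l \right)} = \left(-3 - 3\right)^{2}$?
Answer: $- \frac{102049001}{52970502} \approx -1.9265$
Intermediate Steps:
$z{\left(l \right)} = 36$ ($z{\left(l \right)} = \left(-6\right)^{2} = 36$)
$v{\left(Q,p \right)} = \frac{36}{5}$ ($v{\left(Q,p \right)} = \frac{1}{5} \cdot 36 = \frac{36}{5}$)
$- \frac{3480}{1781} + \frac{\frac{1738}{-312} + \frac{1878}{\left(1 - 3\right) v{\left(-1,4 \right)}}}{-4957} = - \frac{3480}{1781} + \frac{\frac{1738}{-312} + \frac{1878}{\left(1 - 3\right) \frac{36}{5}}}{-4957} = \left(-3480\right) \frac{1}{1781} + \left(1738 \left(- \frac{1}{312}\right) + \frac{1878}{\left(-2\right) \frac{36}{5}}\right) \left(- \frac{1}{4957}\right) = - \frac{3480}{1781} + \left(- \frac{869}{156} + \frac{1878}{- \frac{72}{5}}\right) \left(- \frac{1}{4957}\right) = - \frac{3480}{1781} + \left(- \frac{869}{156} + 1878 \left(- \frac{5}{72}\right)\right) \left(- \frac{1}{4957}\right) = - \frac{3480}{1781} + \left(- \frac{869}{156} - \frac{1565}{12}\right) \left(- \frac{1}{4957}\right) = - \frac{3480}{1781} - - \frac{10607}{386646} = - \frac{3480}{1781} + \frac{10607}{386646} = - \frac{102049001}{52970502}$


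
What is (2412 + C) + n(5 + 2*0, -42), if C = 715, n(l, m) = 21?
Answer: 3148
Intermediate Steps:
(2412 + C) + n(5 + 2*0, -42) = (2412 + 715) + 21 = 3127 + 21 = 3148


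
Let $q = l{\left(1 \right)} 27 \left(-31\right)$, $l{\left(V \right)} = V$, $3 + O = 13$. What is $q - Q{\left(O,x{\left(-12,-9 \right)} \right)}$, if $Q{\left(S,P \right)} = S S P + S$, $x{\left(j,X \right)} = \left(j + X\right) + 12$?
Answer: $53$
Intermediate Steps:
$O = 10$ ($O = -3 + 13 = 10$)
$x{\left(j,X \right)} = 12 + X + j$ ($x{\left(j,X \right)} = \left(X + j\right) + 12 = 12 + X + j$)
$Q{\left(S,P \right)} = S + P S^{2}$ ($Q{\left(S,P \right)} = S^{2} P + S = P S^{2} + S = S + P S^{2}$)
$q = -837$ ($q = 1 \cdot 27 \left(-31\right) = 27 \left(-31\right) = -837$)
$q - Q{\left(O,x{\left(-12,-9 \right)} \right)} = -837 - 10 \left(1 + \left(12 - 9 - 12\right) 10\right) = -837 - 10 \left(1 - 90\right) = -837 - 10 \left(-89\right) = -837 - -890 = -837 + 890 = 53$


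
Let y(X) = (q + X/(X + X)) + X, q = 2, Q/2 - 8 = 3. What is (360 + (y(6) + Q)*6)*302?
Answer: 163986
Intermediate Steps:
Q = 22 (Q = 16 + 2*3 = 16 + 6 = 22)
y(X) = 5/2 + X (y(X) = (2 + X/(X + X)) + X = (2 + X/((2*X))) + X = (2 + (1/(2*X))*X) + X = (2 + 1/2) + X = 5/2 + X)
(360 + (y(6) + Q)*6)*302 = (360 + ((5/2 + 6) + 22)*6)*302 = (360 + (17/2 + 22)*6)*302 = (360 + (61/2)*6)*302 = (360 + 183)*302 = 543*302 = 163986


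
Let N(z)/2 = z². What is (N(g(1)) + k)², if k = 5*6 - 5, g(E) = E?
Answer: 729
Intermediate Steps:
N(z) = 2*z²
k = 25 (k = 30 - 5 = 25)
(N(g(1)) + k)² = (2*1² + 25)² = (2*1 + 25)² = (2 + 25)² = 27² = 729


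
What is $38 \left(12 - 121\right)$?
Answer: $-4142$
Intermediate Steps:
$38 \left(12 - 121\right) = 38 \left(-109\right) = -4142$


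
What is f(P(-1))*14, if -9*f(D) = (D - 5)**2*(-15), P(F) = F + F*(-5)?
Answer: 70/3 ≈ 23.333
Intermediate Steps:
P(F) = -4*F (P(F) = F - 5*F = -4*F)
f(D) = 5*(-5 + D)**2/3 (f(D) = -(D - 5)**2*(-15)/9 = -(-5 + D)**2*(-15)/9 = -(-5)*(-5 + D)**2/3 = 5*(-5 + D)**2/3)
f(P(-1))*14 = (5*(-5 - 4*(-1))**2/3)*14 = (5*(-5 + 4)**2/3)*14 = ((5/3)*(-1)**2)*14 = ((5/3)*1)*14 = (5/3)*14 = 70/3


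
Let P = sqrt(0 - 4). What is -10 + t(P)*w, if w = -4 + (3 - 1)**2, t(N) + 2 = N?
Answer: -10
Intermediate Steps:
P = 2*I (P = sqrt(-4) = 2*I ≈ 2.0*I)
t(N) = -2 + N
w = 0 (w = -4 + 2**2 = -4 + 4 = 0)
-10 + t(P)*w = -10 + (-2 + 2*I)*0 = -10 + 0 = -10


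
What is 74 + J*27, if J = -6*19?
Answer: -3004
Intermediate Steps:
J = -114
74 + J*27 = 74 - 114*27 = 74 - 3078 = -3004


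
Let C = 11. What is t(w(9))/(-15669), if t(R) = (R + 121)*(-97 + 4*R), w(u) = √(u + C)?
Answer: 11657/15669 - 86*√5/1741 ≈ 0.63350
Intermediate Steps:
w(u) = √(11 + u) (w(u) = √(u + 11) = √(11 + u))
t(R) = (-97 + 4*R)*(121 + R) (t(R) = (121 + R)*(-97 + 4*R) = (-97 + 4*R)*(121 + R))
t(w(9))/(-15669) = (-11737 + 4*(√(11 + 9))² + 387*√(11 + 9))/(-15669) = (-11737 + 4*(√20)² + 387*√20)*(-1/15669) = (-11737 + 4*(2*√5)² + 387*(2*√5))*(-1/15669) = (-11737 + 4*20 + 774*√5)*(-1/15669) = (-11737 + 80 + 774*√5)*(-1/15669) = (-11657 + 774*√5)*(-1/15669) = 11657/15669 - 86*√5/1741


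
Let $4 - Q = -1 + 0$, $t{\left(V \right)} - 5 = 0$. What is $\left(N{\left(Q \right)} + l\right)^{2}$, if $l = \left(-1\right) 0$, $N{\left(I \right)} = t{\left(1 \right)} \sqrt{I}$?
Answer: $125$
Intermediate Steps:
$t{\left(V \right)} = 5$ ($t{\left(V \right)} = 5 + 0 = 5$)
$Q = 5$ ($Q = 4 - \left(-1 + 0\right) = 4 - -1 = 4 + 1 = 5$)
$N{\left(I \right)} = 5 \sqrt{I}$
$l = 0$
$\left(N{\left(Q \right)} + l\right)^{2} = \left(5 \sqrt{5} + 0\right)^{2} = \left(5 \sqrt{5}\right)^{2} = 125$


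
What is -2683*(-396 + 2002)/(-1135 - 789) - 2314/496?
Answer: 266595159/119288 ≈ 2234.9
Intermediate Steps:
-2683*(-396 + 2002)/(-1135 - 789) - 2314/496 = -2683/((-1924/1606)) - 2314*1/496 = -2683/((-1924*1/1606)) - 1157/248 = -2683/(-962/803) - 1157/248 = -2683*(-803/962) - 1157/248 = 2154449/962 - 1157/248 = 266595159/119288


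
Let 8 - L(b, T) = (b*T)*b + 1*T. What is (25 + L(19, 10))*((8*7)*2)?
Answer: -401744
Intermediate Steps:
L(b, T) = 8 - T - T*b² (L(b, T) = 8 - ((b*T)*b + 1*T) = 8 - ((T*b)*b + T) = 8 - (T*b² + T) = 8 - (T + T*b²) = 8 + (-T - T*b²) = 8 - T - T*b²)
(25 + L(19, 10))*((8*7)*2) = (25 + (8 - 1*10 - 1*10*19²))*((8*7)*2) = (25 + (8 - 10 - 1*10*361))*(56*2) = (25 + (8 - 10 - 3610))*112 = (25 - 3612)*112 = -3587*112 = -401744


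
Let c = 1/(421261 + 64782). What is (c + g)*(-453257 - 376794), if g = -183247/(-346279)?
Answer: -73929544736662900/168306483997 ≈ -4.3926e+5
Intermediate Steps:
c = 1/486043 ≈ 2.0574e-6
g = 183247/346279 (g = -183247*(-1/346279) = 183247/346279 ≈ 0.52919)
(c + g)*(-453257 - 376794) = (1/486043 + 183247/346279)*(-453257 - 376794) = (89066267900/168306483997)*(-830051) = -73929544736662900/168306483997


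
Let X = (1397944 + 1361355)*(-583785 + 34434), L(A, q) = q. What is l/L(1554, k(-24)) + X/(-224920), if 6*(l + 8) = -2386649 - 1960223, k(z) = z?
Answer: 13703519812441/2024280 ≈ 6.7696e+6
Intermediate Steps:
X = -1515823664949 (X = 2759299*(-549351) = -1515823664949)
l = -2173460/3 (l = -8 + (-2386649 - 1960223)/6 = -8 + (1/6)*(-4346872) = -8 - 2173436/3 = -2173460/3 ≈ -7.2449e+5)
l/L(1554, k(-24)) + X/(-224920) = -2173460/3/(-24) - 1515823664949/(-224920) = -2173460/3*(-1/24) - 1515823664949*(-1/224920) = 543365/18 + 1515823664949/224920 = 13703519812441/2024280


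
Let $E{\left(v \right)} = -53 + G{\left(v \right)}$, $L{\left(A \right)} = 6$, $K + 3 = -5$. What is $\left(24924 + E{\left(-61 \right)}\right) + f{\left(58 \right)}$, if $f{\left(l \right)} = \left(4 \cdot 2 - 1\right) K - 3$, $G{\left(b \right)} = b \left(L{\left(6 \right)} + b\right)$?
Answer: $28167$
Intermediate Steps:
$K = -8$ ($K = -3 - 5 = -8$)
$G{\left(b \right)} = b \left(6 + b\right)$
$E{\left(v \right)} = -53 + v \left(6 + v\right)$
$f{\left(l \right)} = -59$ ($f{\left(l \right)} = \left(4 \cdot 2 - 1\right) \left(-8\right) - 3 = \left(8 - 1\right) \left(-8\right) - 3 = 7 \left(-8\right) - 3 = -56 - 3 = -59$)
$\left(24924 + E{\left(-61 \right)}\right) + f{\left(58 \right)} = \left(24924 - \left(53 + 61 \left(6 - 61\right)\right)\right) - 59 = \left(24924 - -3302\right) - 59 = \left(24924 + \left(-53 + 3355\right)\right) - 59 = \left(24924 + 3302\right) - 59 = 28226 - 59 = 28167$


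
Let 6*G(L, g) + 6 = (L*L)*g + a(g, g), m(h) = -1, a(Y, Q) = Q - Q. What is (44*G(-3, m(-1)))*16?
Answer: -1760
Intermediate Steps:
a(Y, Q) = 0
G(L, g) = -1 + g*L**2/6 (G(L, g) = -1 + ((L*L)*g + 0)/6 = -1 + (L**2*g + 0)/6 = -1 + (g*L**2 + 0)/6 = -1 + (g*L**2)/6 = -1 + g*L**2/6)
(44*G(-3, m(-1)))*16 = (44*(-1 + (1/6)*(-1)*(-3)**2))*16 = (44*(-1 + (1/6)*(-1)*9))*16 = (44*(-1 - 3/2))*16 = (44*(-5/2))*16 = -110*16 = -1760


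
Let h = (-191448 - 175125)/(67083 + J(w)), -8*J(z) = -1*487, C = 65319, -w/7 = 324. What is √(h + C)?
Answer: 3*√2093888222601815/537151 ≈ 255.57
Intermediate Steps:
w = -2268 (w = -7*324 = -2268)
J(z) = 487/8 (J(z) = -(-1)*487/8 = -⅛*(-487) = 487/8)
h = -2932584/537151 (h = (-191448 - 175125)/(67083 + 487/8) = -366573/537151/8 = -366573*8/537151 = -2932584/537151 ≈ -5.4595)
√(h + C) = √(-2932584/537151 + 65319) = √(35083233585/537151) = 3*√2093888222601815/537151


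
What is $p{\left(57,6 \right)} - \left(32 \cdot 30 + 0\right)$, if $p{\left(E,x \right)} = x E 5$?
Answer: $750$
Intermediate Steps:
$p{\left(E,x \right)} = 5 E x$ ($p{\left(E,x \right)} = E x 5 = 5 E x$)
$p{\left(57,6 \right)} - \left(32 \cdot 30 + 0\right) = 5 \cdot 57 \cdot 6 - \left(32 \cdot 30 + 0\right) = 1710 - \left(960 + 0\right) = 1710 - 960 = 750$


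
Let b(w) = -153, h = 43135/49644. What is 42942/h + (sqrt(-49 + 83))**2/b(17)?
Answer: 19186227562/388215 ≈ 49422.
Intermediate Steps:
h = 43135/49644 (h = 43135*(1/49644) = 43135/49644 ≈ 0.86889)
42942/h + (sqrt(-49 + 83))**2/b(17) = 42942/(43135/49644) + (sqrt(-49 + 83))**2/(-153) = 42942*(49644/43135) + (sqrt(34))**2*(-1/153) = 2131812648/43135 + 34*(-1/153) = 2131812648/43135 - 2/9 = 19186227562/388215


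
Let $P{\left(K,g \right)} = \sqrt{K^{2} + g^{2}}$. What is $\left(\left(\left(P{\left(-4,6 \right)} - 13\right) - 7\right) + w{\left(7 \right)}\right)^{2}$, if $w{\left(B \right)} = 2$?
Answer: $376 - 72 \sqrt{13} \approx 116.4$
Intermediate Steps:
$\left(\left(\left(P{\left(-4,6 \right)} - 13\right) - 7\right) + w{\left(7 \right)}\right)^{2} = \left(\left(\left(\sqrt{\left(-4\right)^{2} + 6^{2}} - 13\right) - 7\right) + 2\right)^{2} = \left(\left(\left(\sqrt{16 + 36} - 13\right) - 7\right) + 2\right)^{2} = \left(\left(\left(\sqrt{52} - 13\right) - 7\right) + 2\right)^{2} = \left(\left(\left(2 \sqrt{13} - 13\right) - 7\right) + 2\right)^{2} = \left(\left(\left(-13 + 2 \sqrt{13}\right) - 7\right) + 2\right)^{2} = \left(\left(-20 + 2 \sqrt{13}\right) + 2\right)^{2} = \left(-18 + 2 \sqrt{13}\right)^{2}$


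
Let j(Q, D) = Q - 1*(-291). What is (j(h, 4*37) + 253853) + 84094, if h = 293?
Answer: 338531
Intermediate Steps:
j(Q, D) = 291 + Q (j(Q, D) = Q + 291 = 291 + Q)
(j(h, 4*37) + 253853) + 84094 = ((291 + 293) + 253853) + 84094 = (584 + 253853) + 84094 = 254437 + 84094 = 338531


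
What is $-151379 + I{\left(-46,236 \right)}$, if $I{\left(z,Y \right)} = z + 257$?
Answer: $-151168$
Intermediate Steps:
$I{\left(z,Y \right)} = 257 + z$
$-151379 + I{\left(-46,236 \right)} = -151379 + \left(257 - 46\right) = -151379 + 211 = -151168$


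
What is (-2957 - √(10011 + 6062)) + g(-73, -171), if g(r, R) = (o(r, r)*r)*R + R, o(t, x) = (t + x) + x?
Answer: -2736905 - √16073 ≈ -2.7370e+6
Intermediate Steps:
o(t, x) = t + 2*x
g(r, R) = R + 3*R*r² (g(r, R) = ((r + 2*r)*r)*R + R = ((3*r)*r)*R + R = (3*r²)*R + R = 3*R*r² + R = R + 3*R*r²)
(-2957 - √(10011 + 6062)) + g(-73, -171) = (-2957 - √(10011 + 6062)) - 171*(1 + 3*(-73)²) = (-2957 - √16073) - 171*(1 + 3*5329) = (-2957 - √16073) - 171*(1 + 15987) = (-2957 - √16073) - 171*15988 = (-2957 - √16073) - 2733948 = -2736905 - √16073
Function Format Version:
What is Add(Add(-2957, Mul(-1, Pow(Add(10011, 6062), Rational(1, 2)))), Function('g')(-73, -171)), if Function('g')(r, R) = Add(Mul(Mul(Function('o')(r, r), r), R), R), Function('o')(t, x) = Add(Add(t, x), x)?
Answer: Add(-2736905, Mul(-1, Pow(16073, Rational(1, 2)))) ≈ -2.7370e+6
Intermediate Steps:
Function('o')(t, x) = Add(t, Mul(2, x))
Function('g')(r, R) = Add(R, Mul(3, R, Pow(r, 2))) (Function('g')(r, R) = Add(Mul(Mul(Add(r, Mul(2, r)), r), R), R) = Add(Mul(Mul(Mul(3, r), r), R), R) = Add(Mul(Mul(3, Pow(r, 2)), R), R) = Add(Mul(3, R, Pow(r, 2)), R) = Add(R, Mul(3, R, Pow(r, 2))))
Add(Add(-2957, Mul(-1, Pow(Add(10011, 6062), Rational(1, 2)))), Function('g')(-73, -171)) = Add(Add(-2957, Mul(-1, Pow(Add(10011, 6062), Rational(1, 2)))), Mul(-171, Add(1, Mul(3, Pow(-73, 2))))) = Add(Add(-2957, Mul(-1, Pow(16073, Rational(1, 2)))), Mul(-171, Add(1, Mul(3, 5329)))) = Add(Add(-2957, Mul(-1, Pow(16073, Rational(1, 2)))), Mul(-171, Add(1, 15987))) = Add(Add(-2957, Mul(-1, Pow(16073, Rational(1, 2)))), Mul(-171, 15988)) = Add(Add(-2957, Mul(-1, Pow(16073, Rational(1, 2)))), -2733948) = Add(-2736905, Mul(-1, Pow(16073, Rational(1, 2))))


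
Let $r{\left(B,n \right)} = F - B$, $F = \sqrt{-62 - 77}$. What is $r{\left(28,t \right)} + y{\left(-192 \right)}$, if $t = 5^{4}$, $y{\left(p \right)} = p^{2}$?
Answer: $36836 + i \sqrt{139} \approx 36836.0 + 11.79 i$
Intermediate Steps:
$F = i \sqrt{139}$ ($F = \sqrt{-139} = i \sqrt{139} \approx 11.79 i$)
$t = 625$
$r{\left(B,n \right)} = - B + i \sqrt{139}$ ($r{\left(B,n \right)} = i \sqrt{139} - B = - B + i \sqrt{139}$)
$r{\left(28,t \right)} + y{\left(-192 \right)} = \left(\left(-1\right) 28 + i \sqrt{139}\right) + \left(-192\right)^{2} = \left(-28 + i \sqrt{139}\right) + 36864 = 36836 + i \sqrt{139}$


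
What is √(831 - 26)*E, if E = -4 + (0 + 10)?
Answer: 6*√805 ≈ 170.24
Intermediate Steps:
E = 6 (E = -4 + 10 = 6)
√(831 - 26)*E = √(831 - 26)*6 = √805*6 = 6*√805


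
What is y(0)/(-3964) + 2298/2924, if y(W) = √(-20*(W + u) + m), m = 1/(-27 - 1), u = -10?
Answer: 1149/1462 - √39193/55496 ≈ 0.78234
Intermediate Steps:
m = -1/28 (m = 1/(-28) = -1/28 ≈ -0.035714)
y(W) = √(5599/28 - 20*W) (y(W) = √(-20*(W - 10) - 1/28) = √(-20*(-10 + W) - 1/28) = √((200 - 20*W) - 1/28) = √(5599/28 - 20*W))
y(0)/(-3964) + 2298/2924 = (√(39193 - 3920*0)/14)/(-3964) + 2298/2924 = (√(39193 + 0)/14)*(-1/3964) + 2298*(1/2924) = (√39193/14)*(-1/3964) + 1149/1462 = -√39193/55496 + 1149/1462 = 1149/1462 - √39193/55496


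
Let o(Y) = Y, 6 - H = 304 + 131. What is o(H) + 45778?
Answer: 45349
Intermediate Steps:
H = -429 (H = 6 - (304 + 131) = 6 - 1*435 = 6 - 435 = -429)
o(H) + 45778 = -429 + 45778 = 45349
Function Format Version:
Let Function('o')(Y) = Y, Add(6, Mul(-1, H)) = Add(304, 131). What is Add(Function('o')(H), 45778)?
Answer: 45349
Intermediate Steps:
H = -429 (H = Add(6, Mul(-1, Add(304, 131))) = Add(6, Mul(-1, 435)) = Add(6, -435) = -429)
Add(Function('o')(H), 45778) = Add(-429, 45778) = 45349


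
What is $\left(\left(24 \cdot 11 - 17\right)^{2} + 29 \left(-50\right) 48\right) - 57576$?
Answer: $-66167$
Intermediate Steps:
$\left(\left(24 \cdot 11 - 17\right)^{2} + 29 \left(-50\right) 48\right) - 57576 = \left(\left(264 - 17\right)^{2} - 69600\right) - 57576 = \left(247^{2} - 69600\right) - 57576 = \left(61009 - 69600\right) - 57576 = -8591 - 57576 = -66167$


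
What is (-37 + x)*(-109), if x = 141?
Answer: -11336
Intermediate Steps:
(-37 + x)*(-109) = (-37 + 141)*(-109) = 104*(-109) = -11336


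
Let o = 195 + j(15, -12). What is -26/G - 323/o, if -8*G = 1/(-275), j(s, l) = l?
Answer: -10467923/183 ≈ -57202.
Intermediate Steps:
o = 183 (o = 195 - 12 = 183)
G = 1/2200 (G = -1/8/(-275) = -1/8*(-1/275) = 1/2200 ≈ 0.00045455)
-26/G - 323/o = -26/1/2200 - 323/183 = -26*2200 - 323*1/183 = -57200 - 323/183 = -10467923/183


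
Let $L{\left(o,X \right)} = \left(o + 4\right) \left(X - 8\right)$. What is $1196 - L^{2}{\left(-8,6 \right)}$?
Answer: $1132$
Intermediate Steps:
$L{\left(o,X \right)} = \left(-8 + X\right) \left(4 + o\right)$ ($L{\left(o,X \right)} = \left(4 + o\right) \left(-8 + X\right) = \left(-8 + X\right) \left(4 + o\right)$)
$1196 - L^{2}{\left(-8,6 \right)} = 1196 - \left(-32 - -64 + 4 \cdot 6 + 6 \left(-8\right)\right)^{2} = 1196 - \left(-32 + 64 + 24 - 48\right)^{2} = 1196 - 8^{2} = 1196 - 64 = 1132$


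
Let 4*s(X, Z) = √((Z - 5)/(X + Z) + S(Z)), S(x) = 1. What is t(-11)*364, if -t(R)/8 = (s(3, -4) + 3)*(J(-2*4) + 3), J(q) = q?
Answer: 43680 + 3640*√10 ≈ 55191.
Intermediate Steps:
s(X, Z) = √(1 + (-5 + Z)/(X + Z))/4 (s(X, Z) = √((Z - 5)/(X + Z) + 1)/4 = √((-5 + Z)/(X + Z) + 1)/4 = √(1 + (-5 + Z)/(X + Z))/4)
t(R) = 120 + 10*√10 (t(R) = -8*(√((-5 + 3 + 2*(-4))/(3 - 4))/4 + 3)*(-2*4 + 3) = -8*(√((-5 + 3 - 8)/(-1))/4 + 3)*(-8 + 3) = -8*(√(-1*(-10))/4 + 3)*(-5) = -8*(√10/4 + 3)*(-5) = -8*(3 + √10/4)*(-5) = -8*(-15 - 5*√10/4) = 120 + 10*√10)
t(-11)*364 = (120 + 10*√10)*364 = 43680 + 3640*√10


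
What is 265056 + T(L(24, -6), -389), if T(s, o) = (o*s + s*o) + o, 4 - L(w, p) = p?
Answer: 256887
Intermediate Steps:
L(w, p) = 4 - p
T(s, o) = o + 2*o*s (T(s, o) = (o*s + o*s) + o = 2*o*s + o = o + 2*o*s)
265056 + T(L(24, -6), -389) = 265056 - 389*(1 + 2*(4 - 1*(-6))) = 265056 - 389*(1 + 2*(4 + 6)) = 265056 - 389*(1 + 2*10) = 265056 - 389*(1 + 20) = 265056 - 389*21 = 265056 - 8169 = 256887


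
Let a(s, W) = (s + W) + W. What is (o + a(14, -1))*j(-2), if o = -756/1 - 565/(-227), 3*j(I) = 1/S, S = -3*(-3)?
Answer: -168323/6129 ≈ -27.463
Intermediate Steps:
S = 9
j(I) = 1/27 (j(I) = (⅓)/9 = (⅓)*(⅑) = 1/27)
a(s, W) = s + 2*W (a(s, W) = (W + s) + W = s + 2*W)
o = -171047/227 (o = -756*1 - 565*(-1/227) = -756 + 565/227 = -171047/227 ≈ -753.51)
(o + a(14, -1))*j(-2) = (-171047/227 + (14 + 2*(-1)))*(1/27) = (-171047/227 + (14 - 2))*(1/27) = (-171047/227 + 12)*(1/27) = -168323/227*1/27 = -168323/6129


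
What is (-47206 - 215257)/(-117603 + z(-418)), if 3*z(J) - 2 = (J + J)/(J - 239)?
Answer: 517314573/231793363 ≈ 2.2318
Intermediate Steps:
z(J) = ⅔ + 2*J/(3*(-239 + J)) (z(J) = ⅔ + ((J + J)/(J - 239))/3 = ⅔ + ((2*J)/(-239 + J))/3 = ⅔ + (2*J/(-239 + J))/3 = ⅔ + 2*J/(3*(-239 + J)))
(-47206 - 215257)/(-117603 + z(-418)) = (-47206 - 215257)/(-117603 + 2*(-239 + 2*(-418))/(3*(-239 - 418))) = -262463/(-117603 + (⅔)*(-239 - 836)/(-657)) = -262463/(-117603 + (⅔)*(-1/657)*(-1075)) = -262463/(-117603 + 2150/1971) = -262463/(-231793363/1971) = -262463*(-1971/231793363) = 517314573/231793363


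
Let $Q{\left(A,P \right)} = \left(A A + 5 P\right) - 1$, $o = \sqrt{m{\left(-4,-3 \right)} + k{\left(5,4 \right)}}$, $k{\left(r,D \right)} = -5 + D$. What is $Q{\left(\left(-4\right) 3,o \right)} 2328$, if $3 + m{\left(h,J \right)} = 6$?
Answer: $332904 + 11640 \sqrt{2} \approx 3.4937 \cdot 10^{5}$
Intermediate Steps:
$m{\left(h,J \right)} = 3$ ($m{\left(h,J \right)} = -3 + 6 = 3$)
$o = \sqrt{2}$ ($o = \sqrt{3 + \left(-5 + 4\right)} = \sqrt{3 - 1} = \sqrt{2} \approx 1.4142$)
$Q{\left(A,P \right)} = -1 + A^{2} + 5 P$ ($Q{\left(A,P \right)} = \left(A^{2} + 5 P\right) - 1 = -1 + A^{2} + 5 P$)
$Q{\left(\left(-4\right) 3,o \right)} 2328 = \left(-1 + \left(\left(-4\right) 3\right)^{2} + 5 \sqrt{2}\right) 2328 = \left(-1 + \left(-12\right)^{2} + 5 \sqrt{2}\right) 2328 = \left(-1 + 144 + 5 \sqrt{2}\right) 2328 = \left(143 + 5 \sqrt{2}\right) 2328 = 332904 + 11640 \sqrt{2}$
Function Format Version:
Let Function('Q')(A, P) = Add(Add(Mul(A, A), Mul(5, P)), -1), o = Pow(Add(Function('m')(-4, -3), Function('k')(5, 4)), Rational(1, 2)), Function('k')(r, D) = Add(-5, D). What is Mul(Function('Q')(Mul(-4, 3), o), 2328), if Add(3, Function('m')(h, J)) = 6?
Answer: Add(332904, Mul(11640, Pow(2, Rational(1, 2)))) ≈ 3.4937e+5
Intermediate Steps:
Function('m')(h, J) = 3 (Function('m')(h, J) = Add(-3, 6) = 3)
o = Pow(2, Rational(1, 2)) (o = Pow(Add(3, Add(-5, 4)), Rational(1, 2)) = Pow(Add(3, -1), Rational(1, 2)) = Pow(2, Rational(1, 2)) ≈ 1.4142)
Function('Q')(A, P) = Add(-1, Pow(A, 2), Mul(5, P)) (Function('Q')(A, P) = Add(Add(Pow(A, 2), Mul(5, P)), -1) = Add(-1, Pow(A, 2), Mul(5, P)))
Mul(Function('Q')(Mul(-4, 3), o), 2328) = Mul(Add(-1, Pow(Mul(-4, 3), 2), Mul(5, Pow(2, Rational(1, 2)))), 2328) = Mul(Add(-1, Pow(-12, 2), Mul(5, Pow(2, Rational(1, 2)))), 2328) = Mul(Add(-1, 144, Mul(5, Pow(2, Rational(1, 2)))), 2328) = Mul(Add(143, Mul(5, Pow(2, Rational(1, 2)))), 2328) = Add(332904, Mul(11640, Pow(2, Rational(1, 2))))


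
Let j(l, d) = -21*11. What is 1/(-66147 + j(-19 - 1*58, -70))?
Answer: -1/66378 ≈ -1.5065e-5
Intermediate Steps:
j(l, d) = -231
1/(-66147 + j(-19 - 1*58, -70)) = 1/(-66147 - 231) = 1/(-66378) = -1/66378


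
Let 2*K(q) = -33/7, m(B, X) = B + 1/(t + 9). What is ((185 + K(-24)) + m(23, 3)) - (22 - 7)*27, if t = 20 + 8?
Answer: -103253/518 ≈ -199.33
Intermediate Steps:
t = 28
m(B, X) = 1/37 + B (m(B, X) = B + 1/(28 + 9) = B + 1/37 = 1/37 + B)
K(q) = -33/14 (K(q) = (-33/7)/2 = (-33*1/7)/2 = (1/2)*(-33/7) = -33/14)
((185 + K(-24)) + m(23, 3)) - (22 - 7)*27 = ((185 - 33/14) + (1/37 + 23)) - (22 - 7)*27 = (2557/14 + 852/37) - 15*27 = 106537/518 - 1*405 = 106537/518 - 405 = -103253/518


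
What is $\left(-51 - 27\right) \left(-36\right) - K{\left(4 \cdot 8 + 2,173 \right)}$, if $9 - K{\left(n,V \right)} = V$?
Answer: $2972$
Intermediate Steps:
$K{\left(n,V \right)} = 9 - V$
$\left(-51 - 27\right) \left(-36\right) - K{\left(4 \cdot 8 + 2,173 \right)} = \left(-51 - 27\right) \left(-36\right) - \left(9 - 173\right) = \left(-78\right) \left(-36\right) - \left(9 - 173\right) = 2808 - -164 = 2808 + 164 = 2972$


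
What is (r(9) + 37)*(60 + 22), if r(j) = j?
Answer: 3772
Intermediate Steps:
(r(9) + 37)*(60 + 22) = (9 + 37)*(60 + 22) = 46*82 = 3772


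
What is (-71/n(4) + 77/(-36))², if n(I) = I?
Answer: 32041/81 ≈ 395.57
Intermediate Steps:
(-71/n(4) + 77/(-36))² = (-71/4 + 77/(-36))² = (-71*¼ + 77*(-1/36))² = (-71/4 - 77/36)² = (-179/9)² = 32041/81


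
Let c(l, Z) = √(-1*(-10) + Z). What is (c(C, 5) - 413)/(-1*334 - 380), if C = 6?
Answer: 59/102 - √15/714 ≈ 0.57301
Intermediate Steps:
c(l, Z) = √(10 + Z)
(c(C, 5) - 413)/(-1*334 - 380) = (√(10 + 5) - 413)/(-1*334 - 380) = (√15 - 413)/(-334 - 380) = (-413 + √15)/(-714) = (-413 + √15)*(-1/714) = 59/102 - √15/714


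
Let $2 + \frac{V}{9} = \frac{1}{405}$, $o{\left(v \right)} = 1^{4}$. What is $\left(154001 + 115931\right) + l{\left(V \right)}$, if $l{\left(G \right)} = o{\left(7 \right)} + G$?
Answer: $\frac{12146176}{45} \approx 2.6992 \cdot 10^{5}$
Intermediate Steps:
$o{\left(v \right)} = 1$
$V = - \frac{809}{45}$ ($V = -18 + \frac{9}{405} = -18 + 9 \cdot \frac{1}{405} = -18 + \frac{1}{45} = - \frac{809}{45} \approx -17.978$)
$l{\left(G \right)} = 1 + G$
$\left(154001 + 115931\right) + l{\left(V \right)} = \left(154001 + 115931\right) + \left(1 - \frac{809}{45}\right) = 269932 - \frac{764}{45} = \frac{12146176}{45}$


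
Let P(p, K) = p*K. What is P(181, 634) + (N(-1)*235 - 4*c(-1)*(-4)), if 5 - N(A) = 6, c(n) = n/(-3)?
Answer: 343573/3 ≈ 1.1452e+5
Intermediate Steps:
c(n) = -n/3 (c(n) = n*(-1/3) = -n/3)
N(A) = -1 (N(A) = 5 - 1*6 = 5 - 6 = -1)
P(p, K) = K*p
P(181, 634) + (N(-1)*235 - 4*c(-1)*(-4)) = 634*181 + (-1*235 - (-4)*(-1)/3*(-4)) = 114754 + (-235 - 4*1/3*(-4)) = 114754 + (-235 - 4/3*(-4)) = 114754 + (-235 + 16/3) = 114754 - 689/3 = 343573/3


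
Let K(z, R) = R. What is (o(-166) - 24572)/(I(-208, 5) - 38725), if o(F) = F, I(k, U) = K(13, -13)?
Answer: 1767/2767 ≈ 0.63860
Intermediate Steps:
I(k, U) = -13
(o(-166) - 24572)/(I(-208, 5) - 38725) = (-166 - 24572)/(-13 - 38725) = -24738/(-38738) = -24738*(-1/38738) = 1767/2767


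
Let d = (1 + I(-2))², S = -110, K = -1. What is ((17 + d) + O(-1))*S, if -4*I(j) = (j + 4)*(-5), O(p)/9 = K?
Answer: -4455/2 ≈ -2227.5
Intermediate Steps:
O(p) = -9 (O(p) = 9*(-1) = -9)
I(j) = 5 + 5*j/4 (I(j) = -(j + 4)*(-5)/4 = -(4 + j)*(-5)/4 = -(-20 - 5*j)/4 = 5 + 5*j/4)
d = 49/4 (d = (1 + (5 + (5/4)*(-2)))² = (1 + (5 - 5/2))² = (1 + 5/2)² = (7/2)² = 49/4 ≈ 12.250)
((17 + d) + O(-1))*S = ((17 + 49/4) - 9)*(-110) = (117/4 - 9)*(-110) = (81/4)*(-110) = -4455/2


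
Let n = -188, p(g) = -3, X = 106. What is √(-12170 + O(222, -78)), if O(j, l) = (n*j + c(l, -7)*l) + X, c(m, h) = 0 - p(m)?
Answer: I*√54034 ≈ 232.45*I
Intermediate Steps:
c(m, h) = 3 (c(m, h) = 0 - 1*(-3) = 0 + 3 = 3)
O(j, l) = 106 - 188*j + 3*l (O(j, l) = (-188*j + 3*l) + 106 = 106 - 188*j + 3*l)
√(-12170 + O(222, -78)) = √(-12170 + (106 - 188*222 + 3*(-78))) = √(-12170 + (106 - 41736 - 234)) = √(-12170 - 41864) = √(-54034) = I*√54034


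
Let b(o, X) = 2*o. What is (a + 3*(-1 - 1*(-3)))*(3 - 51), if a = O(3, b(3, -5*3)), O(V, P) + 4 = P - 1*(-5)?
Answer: -624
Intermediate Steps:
O(V, P) = 1 + P (O(V, P) = -4 + (P - 1*(-5)) = -4 + (P + 5) = -4 + (5 + P) = 1 + P)
a = 7 (a = 1 + 2*3 = 1 + 6 = 7)
(a + 3*(-1 - 1*(-3)))*(3 - 51) = (7 + 3*(-1 - 1*(-3)))*(3 - 51) = (7 + 3*(-1 + 3))*(-48) = (7 + 3*2)*(-48) = (7 + 6)*(-48) = 13*(-48) = -624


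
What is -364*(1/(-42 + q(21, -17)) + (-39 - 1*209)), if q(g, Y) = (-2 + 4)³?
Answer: 1534806/17 ≈ 90283.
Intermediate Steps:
q(g, Y) = 8 (q(g, Y) = 2³ = 8)
-364*(1/(-42 + q(21, -17)) + (-39 - 1*209)) = -364*(1/(-42 + 8) + (-39 - 1*209)) = -364*(1/(-34) + (-39 - 209)) = -364*(-1/34 - 248) = -364*(-8433/34) = 1534806/17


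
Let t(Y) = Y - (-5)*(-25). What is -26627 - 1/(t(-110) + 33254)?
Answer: -879196914/33019 ≈ -26627.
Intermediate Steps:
t(Y) = -125 + Y (t(Y) = Y - 1*125 = Y - 125 = -125 + Y)
-26627 - 1/(t(-110) + 33254) = -26627 - 1/((-125 - 110) + 33254) = -26627 - 1/(-235 + 33254) = -26627 - 1/33019 = -879196914/33019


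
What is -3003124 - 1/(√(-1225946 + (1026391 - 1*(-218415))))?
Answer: -3003124 - √4715/9430 ≈ -3.0031e+6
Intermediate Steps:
-3003124 - 1/(√(-1225946 + (1026391 - 1*(-218415)))) = -3003124 - 1/(√(-1225946 + (1026391 + 218415))) = -3003124 - 1/(√(-1225946 + 1244806)) = -3003124 - 1/(√18860) = -3003124 - 1/(2*√4715) = -3003124 - √4715/9430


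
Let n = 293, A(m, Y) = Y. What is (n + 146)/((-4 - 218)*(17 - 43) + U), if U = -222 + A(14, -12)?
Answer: 439/5538 ≈ 0.079270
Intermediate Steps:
U = -234 (U = -222 - 12 = -234)
(n + 146)/((-4 - 218)*(17 - 43) + U) = (293 + 146)/((-4 - 218)*(17 - 43) - 234) = 439/(-222*(-26) - 234) = 439/(5772 - 234) = 439/5538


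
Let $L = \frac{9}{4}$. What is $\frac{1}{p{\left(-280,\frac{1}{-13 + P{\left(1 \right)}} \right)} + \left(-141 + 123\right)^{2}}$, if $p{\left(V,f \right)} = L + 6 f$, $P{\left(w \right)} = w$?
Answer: $\frac{4}{1303} \approx 0.0030698$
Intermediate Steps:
$L = \frac{9}{4}$ ($L = 9 \cdot \frac{1}{4} = \frac{9}{4} \approx 2.25$)
$p{\left(V,f \right)} = \frac{9}{4} + 6 f$
$\frac{1}{p{\left(-280,\frac{1}{-13 + P{\left(1 \right)}} \right)} + \left(-141 + 123\right)^{2}} = \frac{1}{\left(\frac{9}{4} + \frac{6}{-13 + 1}\right) + \left(-141 + 123\right)^{2}} = \frac{1}{\left(\frac{9}{4} + \frac{6}{-12}\right) + \left(-18\right)^{2}} = \frac{1}{\left(\frac{9}{4} + 6 \left(- \frac{1}{12}\right)\right) + 324} = \frac{1}{\left(\frac{9}{4} - \frac{1}{2}\right) + 324} = \frac{1}{\frac{7}{4} + 324} = \frac{1}{\frac{1303}{4}} = \frac{4}{1303}$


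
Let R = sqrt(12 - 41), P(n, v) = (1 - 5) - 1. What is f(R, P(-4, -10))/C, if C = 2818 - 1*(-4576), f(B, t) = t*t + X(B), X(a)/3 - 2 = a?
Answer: 31/7394 + 3*I*sqrt(29)/7394 ≈ 0.0041926 + 0.0021849*I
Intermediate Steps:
P(n, v) = -5 (P(n, v) = -4 - 1 = -5)
X(a) = 6 + 3*a
R = I*sqrt(29) (R = sqrt(-29) = I*sqrt(29) ≈ 5.3852*I)
f(B, t) = 6 + t**2 + 3*B (f(B, t) = t*t + (6 + 3*B) = t**2 + (6 + 3*B) = 6 + t**2 + 3*B)
C = 7394 (C = 2818 + 4576 = 7394)
f(R, P(-4, -10))/C = (6 + (-5)**2 + 3*(I*sqrt(29)))/7394 = (6 + 25 + 3*I*sqrt(29))*(1/7394) = (31 + 3*I*sqrt(29))*(1/7394) = 31/7394 + 3*I*sqrt(29)/7394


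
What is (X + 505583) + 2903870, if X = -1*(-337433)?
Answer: 3746886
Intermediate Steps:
X = 337433
(X + 505583) + 2903870 = (337433 + 505583) + 2903870 = 843016 + 2903870 = 3746886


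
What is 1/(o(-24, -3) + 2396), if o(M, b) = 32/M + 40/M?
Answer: 1/2393 ≈ 0.00041789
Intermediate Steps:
o(M, b) = 72/M
1/(o(-24, -3) + 2396) = 1/(72/(-24) + 2396) = 1/(72*(-1/24) + 2396) = 1/(-3 + 2396) = 1/2393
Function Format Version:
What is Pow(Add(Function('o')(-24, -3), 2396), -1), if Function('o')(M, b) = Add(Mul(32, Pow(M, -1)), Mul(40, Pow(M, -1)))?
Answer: Rational(1, 2393) ≈ 0.00041789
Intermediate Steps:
Function('o')(M, b) = Mul(72, Pow(M, -1))
Pow(Add(Function('o')(-24, -3), 2396), -1) = Pow(Add(Mul(72, Pow(-24, -1)), 2396), -1) = Pow(Add(Mul(72, Rational(-1, 24)), 2396), -1) = Pow(Add(-3, 2396), -1) = Pow(2393, -1) = Rational(1, 2393)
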